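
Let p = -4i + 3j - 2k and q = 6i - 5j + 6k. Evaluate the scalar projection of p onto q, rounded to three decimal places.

-5.178

p · q = (-4)·6 + 3·(-5) + (-2)·6 = -24 - 15 - 12 = -51
|q| = √(36 + 25 + 36) = √97 ≈ 9.8489
comp_q p = -51 / √97 ≈ -5.178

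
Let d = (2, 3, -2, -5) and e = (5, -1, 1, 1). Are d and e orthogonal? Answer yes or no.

d · e = 2·5 + 3·(-1) + (-2)·1 + (-5)·1 = 10 - 3 - 2 - 5 = 0
Zero, so the vectors are orthogonal.

yes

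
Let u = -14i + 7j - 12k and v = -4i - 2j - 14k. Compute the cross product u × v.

i: 7·(-14) - (-12)·(-2) = -98 - 24 = -122
j: (-12)·(-4) - (-14)·(-14) = 48 - 196 = -148
k: (-14)·(-2) - 7·(-4) = 28 - (-28) = 56
u × v = (-122, -148, 56)

(-122, -148, 56)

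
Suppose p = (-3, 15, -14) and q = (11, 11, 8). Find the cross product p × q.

i: 15·8 - (-14)·11 = 120 - (-154) = 274
j: (-14)·11 - (-3)·8 = -154 - (-24) = -130
k: (-3)·11 - 15·11 = -33 - 165 = -198
p × q = (274, -130, -198)

(274, -130, -198)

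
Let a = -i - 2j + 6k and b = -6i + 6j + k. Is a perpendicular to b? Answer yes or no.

a · b = (-1)·(-6) + (-2)·6 + 6·1 = 6 - 12 + 6 = 0
Zero, so the vectors are orthogonal.

yes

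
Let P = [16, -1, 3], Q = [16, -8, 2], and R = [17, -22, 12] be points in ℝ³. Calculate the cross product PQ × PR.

PQ = (0, -7, -1)
PR = (1, -21, 9)
i: (-7)·9 - (-1)·(-21) = -63 - 21 = -84
j: (-1)·1 - 0·9 = -1 - 0 = -1
k: 0·(-21) - (-7)·1 = 0 - (-7) = 7
PQ × PR = (-84, -1, 7)

(-84, -1, 7)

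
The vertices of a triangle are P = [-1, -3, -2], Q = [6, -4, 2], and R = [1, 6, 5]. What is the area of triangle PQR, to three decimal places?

PQ = (7, -1, 4),  PR = (2, 9, 7)
i: (-1)·7 - 4·9 = -7 - 36 = -43
j: 4·2 - 7·7 = 8 - 49 = -41
k: 7·9 - (-1)·2 = 63 - (-2) = 65
PQ × PR = (-43, -41, 65)
|PQ × PR| = √7755 ≈ 88.0625
area = ½ · 88.0625 ≈ 44.031

44.031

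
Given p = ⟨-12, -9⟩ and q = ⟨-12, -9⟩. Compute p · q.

p · q = (-12)·(-12) + (-9)·(-9) = 144 + 81 = 225

225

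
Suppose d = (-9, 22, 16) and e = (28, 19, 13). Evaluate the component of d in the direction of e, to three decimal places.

d · e = (-9)·28 + 22·19 + 16·13 = -252 + 418 + 208 = 374
|e| = √(784 + 361 + 169) = √1314 ≈ 36.2491
comp_e d = 374 / √1314 ≈ 10.317

10.317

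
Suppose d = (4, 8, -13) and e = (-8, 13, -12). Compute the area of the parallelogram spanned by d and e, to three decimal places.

i: 8·(-12) - (-13)·13 = -96 - (-169) = 73
j: (-13)·(-8) - 4·(-12) = 104 - (-48) = 152
k: 4·13 - 8·(-8) = 52 - (-64) = 116
d × e = (73, 152, 116)
|d × e| = √(73² + 152² + 116²) = √41889 ≈ 204.6680

204.668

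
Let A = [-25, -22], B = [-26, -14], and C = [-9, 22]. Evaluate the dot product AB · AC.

AB = B − A = (-1, 8)
AC = C − A = (16, 44)
AB · AC = (-1)·16 + 8·44 = -16 + 352 = 336

336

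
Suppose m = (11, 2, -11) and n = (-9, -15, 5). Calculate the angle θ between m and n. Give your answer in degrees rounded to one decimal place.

m · n = 11·(-9) + 2·(-15) + (-11)·5 = -99 - 30 - 55 = -184
|m|² = 121 + 4 + 121 = 246,  |m| = √246 ≈ 15.684387
|n|² = 81 + 225 + 25 = 331,  |n| = √331 ≈ 18.193405
cos θ = -184 / (15.684387 · 18.193405) ≈ -0.64482
θ = arccos(-0.64482) ≈ 130.2°

130.2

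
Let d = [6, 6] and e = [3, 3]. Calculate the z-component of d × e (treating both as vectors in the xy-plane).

0

6·3 - 6·3 = 18 - 18 = 0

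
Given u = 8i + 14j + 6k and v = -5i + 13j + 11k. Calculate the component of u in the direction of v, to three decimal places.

11.719

u · v = 8·(-5) + 14·13 + 6·11 = -40 + 182 + 66 = 208
|v| = √(25 + 169 + 121) = √315 ≈ 17.7482
comp_v u = 208 / √315 ≈ 11.719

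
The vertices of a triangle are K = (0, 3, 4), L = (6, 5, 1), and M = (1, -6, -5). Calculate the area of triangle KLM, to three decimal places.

KL = (6, 2, -3),  KM = (1, -9, -9)
i: 2·(-9) - (-3)·(-9) = -18 - 27 = -45
j: (-3)·1 - 6·(-9) = -3 - (-54) = 51
k: 6·(-9) - 2·1 = -54 - 2 = -56
KL × KM = (-45, 51, -56)
|KL × KM| = √7762 ≈ 88.1022
area = ½ · 88.1022 ≈ 44.051

44.051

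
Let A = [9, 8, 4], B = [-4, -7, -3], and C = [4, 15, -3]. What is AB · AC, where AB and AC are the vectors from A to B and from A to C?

AB = B − A = (-13, -15, -7)
AC = C − A = (-5, 7, -7)
AB · AC = (-13)·(-5) + (-15)·7 + (-7)·(-7) = 65 - 105 + 49 = 9

9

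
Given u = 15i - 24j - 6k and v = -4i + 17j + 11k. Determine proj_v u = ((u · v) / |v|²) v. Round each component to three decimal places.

u · v = 15·(-4) + (-24)·17 + (-6)·11 = -60 - 408 - 66 = -534
|v|² = 16 + 289 + 121 = 426
proj_v u = (-534/426) · (-4, 17, 11) ≈ (5.014, -21.310, -13.789)

(5.014, -21.310, -13.789)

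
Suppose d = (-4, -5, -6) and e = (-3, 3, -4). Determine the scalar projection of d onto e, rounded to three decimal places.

d · e = (-4)·(-3) + (-5)·3 + (-6)·(-4) = 12 - 15 + 24 = 21
|e| = √(9 + 9 + 16) = √34 ≈ 5.8310
comp_e d = 21 / √34 ≈ 3.601

3.601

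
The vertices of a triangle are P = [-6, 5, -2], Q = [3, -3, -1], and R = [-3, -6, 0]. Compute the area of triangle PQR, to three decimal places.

38.324

PQ = (9, -8, 1),  PR = (3, -11, 2)
i: (-8)·2 - 1·(-11) = -16 - (-11) = -5
j: 1·3 - 9·2 = 3 - 18 = -15
k: 9·(-11) - (-8)·3 = -99 - (-24) = -75
PQ × PR = (-5, -15, -75)
|PQ × PR| = √5875 ≈ 76.6485
area = ½ · 76.6485 ≈ 38.324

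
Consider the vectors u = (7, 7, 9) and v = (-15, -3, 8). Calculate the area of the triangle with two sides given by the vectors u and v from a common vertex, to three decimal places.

i: 7·8 - 9·(-3) = 56 - (-27) = 83
j: 9·(-15) - 7·8 = -135 - 56 = -191
k: 7·(-3) - 7·(-15) = -21 - (-105) = 84
u × v = (83, -191, 84)
|u × v| = √(83² + (-191)² + 84²) = √50426 ≈ 224.5573
area = ½ · 224.5573 ≈ 112.279

112.279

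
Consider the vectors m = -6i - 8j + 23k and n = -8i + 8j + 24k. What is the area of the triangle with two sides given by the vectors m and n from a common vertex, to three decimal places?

197.180

i: (-8)·24 - 23·8 = -192 - 184 = -376
j: 23·(-8) - (-6)·24 = -184 - (-144) = -40
k: (-6)·8 - (-8)·(-8) = -48 - 64 = -112
m × n = (-376, -40, -112)
|m × n| = √((-376)² + (-40)² + (-112)²) = √155520 ≈ 394.3602
area = ½ · 394.3602 ≈ 197.180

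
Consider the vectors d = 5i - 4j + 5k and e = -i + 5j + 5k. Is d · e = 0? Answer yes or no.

yes

d · e = 5·(-1) + (-4)·5 + 5·5 = -5 - 20 + 25 = 0
Zero, so the vectors are orthogonal.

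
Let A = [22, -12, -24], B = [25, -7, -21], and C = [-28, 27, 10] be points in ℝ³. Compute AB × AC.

(53, -252, 367)

AB = (3, 5, 3)
AC = (-50, 39, 34)
i: 5·34 - 3·39 = 170 - 117 = 53
j: 3·(-50) - 3·34 = -150 - 102 = -252
k: 3·39 - 5·(-50) = 117 - (-250) = 367
AB × AC = (53, -252, 367)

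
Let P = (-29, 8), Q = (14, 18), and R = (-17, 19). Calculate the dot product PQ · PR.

PQ = Q − P = (43, 10)
PR = R − P = (12, 11)
PQ · PR = 43·12 + 10·11 = 516 + 110 = 626

626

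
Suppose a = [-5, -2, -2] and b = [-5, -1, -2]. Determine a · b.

31

a · b = (-5)·(-5) + (-2)·(-1) + (-2)·(-2) = 25 + 2 + 4 = 31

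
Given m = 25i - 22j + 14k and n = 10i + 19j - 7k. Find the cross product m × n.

(-112, 315, 695)

i: (-22)·(-7) - 14·19 = 154 - 266 = -112
j: 14·10 - 25·(-7) = 140 - (-175) = 315
k: 25·19 - (-22)·10 = 475 - (-220) = 695
m × n = (-112, 315, 695)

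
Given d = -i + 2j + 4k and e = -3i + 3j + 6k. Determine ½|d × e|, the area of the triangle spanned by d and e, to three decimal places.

i: 2·6 - 4·3 = 12 - 12 = 0
j: 4·(-3) - (-1)·6 = -12 - (-6) = -6
k: (-1)·3 - 2·(-3) = -3 - (-6) = 3
d × e = (0, -6, 3)
|d × e| = √(0² + (-6)² + 3²) = √45 ≈ 6.7082
area = ½ · 6.7082 ≈ 3.354

3.354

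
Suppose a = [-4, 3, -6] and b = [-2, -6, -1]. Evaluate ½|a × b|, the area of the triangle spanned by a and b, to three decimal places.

24.925

i: 3·(-1) - (-6)·(-6) = -3 - 36 = -39
j: (-6)·(-2) - (-4)·(-1) = 12 - 4 = 8
k: (-4)·(-6) - 3·(-2) = 24 - (-6) = 30
a × b = (-39, 8, 30)
|a × b| = √((-39)² + 8² + 30²) = √2485 ≈ 49.8498
area = ½ · 49.8498 ≈ 24.925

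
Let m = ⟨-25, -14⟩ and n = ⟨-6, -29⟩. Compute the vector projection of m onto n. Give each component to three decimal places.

(-3.804, -18.385)

m · n = (-25)·(-6) + (-14)·(-29) = 150 + 406 = 556
|n|² = 36 + 841 = 877
proj_n m = (556/877) · (-6, -29) ≈ (-3.804, -18.385)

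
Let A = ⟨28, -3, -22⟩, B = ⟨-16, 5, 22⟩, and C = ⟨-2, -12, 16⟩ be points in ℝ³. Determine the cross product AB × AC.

(700, 352, 636)

AB = (-44, 8, 44)
AC = (-30, -9, 38)
i: 8·38 - 44·(-9) = 304 - (-396) = 700
j: 44·(-30) - (-44)·38 = -1320 - (-1672) = 352
k: (-44)·(-9) - 8·(-30) = 396 - (-240) = 636
AB × AC = (700, 352, 636)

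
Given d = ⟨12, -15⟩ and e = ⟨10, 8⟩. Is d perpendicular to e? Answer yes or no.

yes

d · e = 12·10 + (-15)·8 = 120 - 120 = 0
Zero, so the vectors are orthogonal.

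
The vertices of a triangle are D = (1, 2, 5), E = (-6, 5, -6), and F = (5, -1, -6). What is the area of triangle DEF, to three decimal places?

69.062

DE = (-7, 3, -11),  DF = (4, -3, -11)
i: 3·(-11) - (-11)·(-3) = -33 - 33 = -66
j: (-11)·4 - (-7)·(-11) = -44 - 77 = -121
k: (-7)·(-3) - 3·4 = 21 - 12 = 9
DE × DF = (-66, -121, 9)
|DE × DF| = √19078 ≈ 138.1231
area = ½ · 138.1231 ≈ 69.062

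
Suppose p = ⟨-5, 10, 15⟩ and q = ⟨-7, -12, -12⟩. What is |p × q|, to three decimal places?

218.461

i: 10·(-12) - 15·(-12) = -120 - (-180) = 60
j: 15·(-7) - (-5)·(-12) = -105 - 60 = -165
k: (-5)·(-12) - 10·(-7) = 60 - (-70) = 130
p × q = (60, -165, 130)
|p × q| = √(60² + (-165)² + 130²) = √47725 ≈ 218.4605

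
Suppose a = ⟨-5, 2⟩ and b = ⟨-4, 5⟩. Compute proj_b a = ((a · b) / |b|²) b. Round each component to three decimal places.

(-2.927, 3.659)

a · b = (-5)·(-4) + 2·5 = 20 + 10 = 30
|b|² = 16 + 25 = 41
proj_b a = (30/41) · (-4, 5) ≈ (-2.927, 3.659)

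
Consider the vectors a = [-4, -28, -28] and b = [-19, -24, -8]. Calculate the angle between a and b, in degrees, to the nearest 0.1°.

39.5

a · b = (-4)·(-19) + (-28)·(-24) + (-28)·(-8) = 76 + 672 + 224 = 972
|a|² = 16 + 784 + 784 = 1584,  |a| = √1584 ≈ 39.799497
|b|² = 361 + 576 + 64 = 1001,  |b| = √1001 ≈ 31.638584
cos θ = 972 / (39.799497 · 31.638584) ≈ 0.77192
θ = arccos(0.77192) ≈ 39.5°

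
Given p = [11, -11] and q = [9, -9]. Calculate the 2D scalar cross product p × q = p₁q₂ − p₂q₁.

11·(-9) - (-11)·9 = -99 - (-99) = 0

0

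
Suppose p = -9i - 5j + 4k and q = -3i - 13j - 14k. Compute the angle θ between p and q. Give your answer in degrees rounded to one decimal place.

p · q = (-9)·(-3) + (-5)·(-13) + 4·(-14) = 27 + 65 - 56 = 36
|p|² = 81 + 25 + 16 = 122,  |p| = √122 ≈ 11.045361
|q|² = 9 + 169 + 196 = 374,  |q| = √374 ≈ 19.339080
cos θ = 36 / (11.045361 · 19.339080) ≈ 0.16853
θ = arccos(0.16853) ≈ 80.3°

80.3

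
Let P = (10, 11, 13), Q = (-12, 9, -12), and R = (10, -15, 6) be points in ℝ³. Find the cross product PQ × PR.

(-636, -154, 572)

PQ = (-22, -2, -25)
PR = (0, -26, -7)
i: (-2)·(-7) - (-25)·(-26) = 14 - 650 = -636
j: (-25)·0 - (-22)·(-7) = 0 - 154 = -154
k: (-22)·(-26) - (-2)·0 = 572 - 0 = 572
PQ × PR = (-636, -154, 572)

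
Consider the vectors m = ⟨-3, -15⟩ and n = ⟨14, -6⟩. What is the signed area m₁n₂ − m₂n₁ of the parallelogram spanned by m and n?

(-3)·(-6) - (-15)·14 = 18 - (-210) = 228

228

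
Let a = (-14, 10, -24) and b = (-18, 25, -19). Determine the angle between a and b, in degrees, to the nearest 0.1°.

a · b = (-14)·(-18) + 10·25 + (-24)·(-19) = 252 + 250 + 456 = 958
|a|² = 196 + 100 + 576 = 872,  |a| = √872 ≈ 29.529646
|b|² = 324 + 625 + 361 = 1310,  |b| = √1310 ≈ 36.193922
cos θ = 958 / (29.529646 · 36.193922) ≈ 0.89634
θ = arccos(0.89634) ≈ 26.3°

26.3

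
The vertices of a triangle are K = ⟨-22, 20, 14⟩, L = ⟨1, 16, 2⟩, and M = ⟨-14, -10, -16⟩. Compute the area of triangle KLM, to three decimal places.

KL = (23, -4, -12),  KM = (8, -30, -30)
i: (-4)·(-30) - (-12)·(-30) = 120 - 360 = -240
j: (-12)·8 - 23·(-30) = -96 - (-690) = 594
k: 23·(-30) - (-4)·8 = -690 - (-32) = -658
KL × KM = (-240, 594, -658)
|KL × KM| = √843400 ≈ 918.3681
area = ½ · 918.3681 ≈ 459.184

459.184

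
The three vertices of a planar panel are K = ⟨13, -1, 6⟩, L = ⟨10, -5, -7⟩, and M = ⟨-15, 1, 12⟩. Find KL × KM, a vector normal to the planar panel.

KL = (-3, -4, -13)
KM = (-28, 2, 6)
i: (-4)·6 - (-13)·2 = -24 - (-26) = 2
j: (-13)·(-28) - (-3)·6 = 364 - (-18) = 382
k: (-3)·2 - (-4)·(-28) = -6 - 112 = -118
KL × KM = (2, 382, -118)

(2, 382, -118)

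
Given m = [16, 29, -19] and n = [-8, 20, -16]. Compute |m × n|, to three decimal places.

691.537

i: 29·(-16) - (-19)·20 = -464 - (-380) = -84
j: (-19)·(-8) - 16·(-16) = 152 - (-256) = 408
k: 16·20 - 29·(-8) = 320 - (-232) = 552
m × n = (-84, 408, 552)
|m × n| = √((-84)² + 408² + 552²) = √478224 ≈ 691.5374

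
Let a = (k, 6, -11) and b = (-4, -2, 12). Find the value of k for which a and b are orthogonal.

a · b = k·(-4) + 6·(-2) + (-11)·12 = -144 - 4k
Set equal to 0: -4k = 144, so k = -36.

-36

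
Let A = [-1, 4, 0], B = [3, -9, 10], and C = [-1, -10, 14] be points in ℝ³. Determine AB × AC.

(-42, -56, -56)

AB = (4, -13, 10)
AC = (0, -14, 14)
i: (-13)·14 - 10·(-14) = -182 - (-140) = -42
j: 10·0 - 4·14 = 0 - 56 = -56
k: 4·(-14) - (-13)·0 = -56 - 0 = -56
AB × AC = (-42, -56, -56)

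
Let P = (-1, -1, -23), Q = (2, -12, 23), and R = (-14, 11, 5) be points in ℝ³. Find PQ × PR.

(-860, -682, -107)

PQ = (3, -11, 46)
PR = (-13, 12, 28)
i: (-11)·28 - 46·12 = -308 - 552 = -860
j: 46·(-13) - 3·28 = -598 - 84 = -682
k: 3·12 - (-11)·(-13) = 36 - 143 = -107
PQ × PR = (-860, -682, -107)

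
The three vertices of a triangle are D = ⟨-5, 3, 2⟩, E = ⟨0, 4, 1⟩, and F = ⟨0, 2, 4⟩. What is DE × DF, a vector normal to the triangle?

DE = (5, 1, -1)
DF = (5, -1, 2)
i: 1·2 - (-1)·(-1) = 2 - 1 = 1
j: (-1)·5 - 5·2 = -5 - 10 = -15
k: 5·(-1) - 1·5 = -5 - 5 = -10
DE × DF = (1, -15, -10)

(1, -15, -10)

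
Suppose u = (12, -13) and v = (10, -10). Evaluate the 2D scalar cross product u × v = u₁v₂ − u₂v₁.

12·(-10) - (-13)·10 = -120 - (-130) = 10

10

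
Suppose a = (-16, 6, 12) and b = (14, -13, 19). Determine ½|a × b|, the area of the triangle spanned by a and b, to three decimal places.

i: 6·19 - 12·(-13) = 114 - (-156) = 270
j: 12·14 - (-16)·19 = 168 - (-304) = 472
k: (-16)·(-13) - 6·14 = 208 - 84 = 124
a × b = (270, 472, 124)
|a × b| = √(270² + 472² + 124²) = √311060 ≈ 557.7275
area = ½ · 557.7275 ≈ 278.864

278.864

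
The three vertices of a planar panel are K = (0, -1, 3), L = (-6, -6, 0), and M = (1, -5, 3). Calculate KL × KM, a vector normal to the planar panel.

(-12, -3, 29)

KL = (-6, -5, -3)
KM = (1, -4, 0)
i: (-5)·0 - (-3)·(-4) = 0 - 12 = -12
j: (-3)·1 - (-6)·0 = -3 - 0 = -3
k: (-6)·(-4) - (-5)·1 = 24 - (-5) = 29
KL × KM = (-12, -3, 29)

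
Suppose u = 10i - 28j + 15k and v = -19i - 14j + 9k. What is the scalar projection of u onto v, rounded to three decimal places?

u · v = 10·(-19) + (-28)·(-14) + 15·9 = -190 + 392 + 135 = 337
|v| = √(361 + 196 + 81) = √638 ≈ 25.2587
comp_v u = 337 / √638 ≈ 13.342

13.342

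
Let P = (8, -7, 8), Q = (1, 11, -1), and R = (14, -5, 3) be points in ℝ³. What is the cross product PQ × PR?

PQ = (-7, 18, -9)
PR = (6, 2, -5)
i: 18·(-5) - (-9)·2 = -90 - (-18) = -72
j: (-9)·6 - (-7)·(-5) = -54 - 35 = -89
k: (-7)·2 - 18·6 = -14 - 108 = -122
PQ × PR = (-72, -89, -122)

(-72, -89, -122)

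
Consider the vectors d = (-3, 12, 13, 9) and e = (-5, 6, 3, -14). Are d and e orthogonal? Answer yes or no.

yes

d · e = (-3)·(-5) + 12·6 + 13·3 + 9·(-14) = 15 + 72 + 39 - 126 = 0
Zero, so the vectors are orthogonal.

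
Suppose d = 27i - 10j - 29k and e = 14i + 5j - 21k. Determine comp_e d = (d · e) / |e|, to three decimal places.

36.418

d · e = 27·14 + (-10)·5 + (-29)·(-21) = 378 - 50 + 609 = 937
|e| = √(196 + 25 + 441) = √662 ≈ 25.7294
comp_e d = 937 / √662 ≈ 36.418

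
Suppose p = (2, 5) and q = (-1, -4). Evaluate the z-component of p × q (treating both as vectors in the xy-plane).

2·(-4) - 5·(-1) = -8 - (-5) = -3

-3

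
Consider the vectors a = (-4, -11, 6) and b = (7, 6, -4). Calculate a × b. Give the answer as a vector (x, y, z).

(8, 26, 53)

i: (-11)·(-4) - 6·6 = 44 - 36 = 8
j: 6·7 - (-4)·(-4) = 42 - 16 = 26
k: (-4)·6 - (-11)·7 = -24 - (-77) = 53
a × b = (8, 26, 53)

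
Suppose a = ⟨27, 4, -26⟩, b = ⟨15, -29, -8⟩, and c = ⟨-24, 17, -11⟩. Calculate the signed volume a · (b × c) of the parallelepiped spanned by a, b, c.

25179

b × c:
i: (-29)·(-11) - (-8)·17 = 319 - (-136) = 455
j: (-8)·(-24) - 15·(-11) = 192 - (-165) = 357
k: 15·17 - (-29)·(-24) = 255 - 696 = -441
b × c = (455, 357, -441)
a · (b × c) = 27·455 + 4·357 + (-26)·(-441) = 12285 + 1428 + 11466 = 25179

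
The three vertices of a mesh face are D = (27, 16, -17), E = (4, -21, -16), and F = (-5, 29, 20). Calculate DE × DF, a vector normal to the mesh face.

(-1382, 819, -1483)

DE = (-23, -37, 1)
DF = (-32, 13, 37)
i: (-37)·37 - 1·13 = -1369 - 13 = -1382
j: 1·(-32) - (-23)·37 = -32 - (-851) = 819
k: (-23)·13 - (-37)·(-32) = -299 - 1184 = -1483
DE × DF = (-1382, 819, -1483)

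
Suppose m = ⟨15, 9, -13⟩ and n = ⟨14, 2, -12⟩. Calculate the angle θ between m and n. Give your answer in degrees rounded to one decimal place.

18.2

m · n = 15·14 + 9·2 + (-13)·(-12) = 210 + 18 + 156 = 384
|m|² = 225 + 81 + 169 = 475,  |m| = √475 ≈ 21.794495
|n|² = 196 + 4 + 144 = 344,  |n| = √344 ≈ 18.547237
cos θ = 384 / (21.794495 · 18.547237) ≈ 0.94996
θ = arccos(0.94996) ≈ 18.2°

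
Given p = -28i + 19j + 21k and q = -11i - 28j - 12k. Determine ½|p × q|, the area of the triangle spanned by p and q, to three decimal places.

i: 19·(-12) - 21·(-28) = -228 - (-588) = 360
j: 21·(-11) - (-28)·(-12) = -231 - 336 = -567
k: (-28)·(-28) - 19·(-11) = 784 - (-209) = 993
p × q = (360, -567, 993)
|p × q| = √(360² + (-567)² + 993²) = √1437138 ≈ 1198.8069
area = ½ · 1198.8069 ≈ 599.403

599.403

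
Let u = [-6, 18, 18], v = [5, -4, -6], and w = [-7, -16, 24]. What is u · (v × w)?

v × w:
i: (-4)·24 - (-6)·(-16) = -96 - 96 = -192
j: (-6)·(-7) - 5·24 = 42 - 120 = -78
k: 5·(-16) - (-4)·(-7) = -80 - 28 = -108
v × w = (-192, -78, -108)
u · (v × w) = (-6)·(-192) + 18·(-78) + 18·(-108) = 1152 - 1404 - 1944 = -2196

-2196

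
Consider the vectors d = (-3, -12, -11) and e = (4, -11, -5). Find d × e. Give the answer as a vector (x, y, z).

(-61, -59, 81)

i: (-12)·(-5) - (-11)·(-11) = 60 - 121 = -61
j: (-11)·4 - (-3)·(-5) = -44 - 15 = -59
k: (-3)·(-11) - (-12)·4 = 33 - (-48) = 81
d × e = (-61, -59, 81)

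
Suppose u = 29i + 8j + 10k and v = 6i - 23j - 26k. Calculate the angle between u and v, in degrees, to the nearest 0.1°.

u · v = 29·6 + 8·(-23) + 10·(-26) = 174 - 184 - 260 = -270
|u|² = 841 + 64 + 100 = 1005,  |u| = √1005 ≈ 31.701735
|v|² = 36 + 529 + 676 = 1241,  |v| = √1241 ≈ 35.227830
cos θ = -270 / (31.701735 · 35.227830) ≈ -0.24177
θ = arccos(-0.24177) ≈ 104.0°

104.0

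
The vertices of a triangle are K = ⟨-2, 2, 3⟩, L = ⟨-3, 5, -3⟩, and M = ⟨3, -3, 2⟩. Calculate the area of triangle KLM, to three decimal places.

23.184

KL = (-1, 3, -6),  KM = (5, -5, -1)
i: 3·(-1) - (-6)·(-5) = -3 - 30 = -33
j: (-6)·5 - (-1)·(-1) = -30 - 1 = -31
k: (-1)·(-5) - 3·5 = 5 - 15 = -10
KL × KM = (-33, -31, -10)
|KL × KM| = √2150 ≈ 46.3681
area = ½ · 46.3681 ≈ 23.184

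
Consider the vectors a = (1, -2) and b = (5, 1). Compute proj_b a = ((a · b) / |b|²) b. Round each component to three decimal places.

a · b = 1·5 + (-2)·1 = 5 - 2 = 3
|b|² = 25 + 1 = 26
proj_b a = (3/26) · (5, 1) ≈ (0.577, 0.115)

(0.577, 0.115)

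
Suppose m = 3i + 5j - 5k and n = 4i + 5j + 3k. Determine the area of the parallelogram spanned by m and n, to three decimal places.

i: 5·3 - (-5)·5 = 15 - (-25) = 40
j: (-5)·4 - 3·3 = -20 - 9 = -29
k: 3·5 - 5·4 = 15 - 20 = -5
m × n = (40, -29, -5)
|m × n| = √(40² + (-29)² + (-5)²) = √2466 ≈ 49.6588

49.659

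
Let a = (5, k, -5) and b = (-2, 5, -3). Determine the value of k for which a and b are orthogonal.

-1

a · b = 5·(-2) + k·5 + (-5)·(-3) = 5 + 5k
Set equal to 0: 5k = -5, so k = -1.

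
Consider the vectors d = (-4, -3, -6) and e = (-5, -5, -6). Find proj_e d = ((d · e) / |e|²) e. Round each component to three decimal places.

(-4.128, -4.128, -4.953)

d · e = (-4)·(-5) + (-3)·(-5) + (-6)·(-6) = 20 + 15 + 36 = 71
|e|² = 25 + 25 + 36 = 86
proj_e d = (71/86) · (-5, -5, -6) ≈ (-4.128, -4.128, -4.953)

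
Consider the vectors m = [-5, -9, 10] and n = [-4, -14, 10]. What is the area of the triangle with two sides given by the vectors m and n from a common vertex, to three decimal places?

30.643

i: (-9)·10 - 10·(-14) = -90 - (-140) = 50
j: 10·(-4) - (-5)·10 = -40 - (-50) = 10
k: (-5)·(-14) - (-9)·(-4) = 70 - 36 = 34
m × n = (50, 10, 34)
|m × n| = √(50² + 10² + 34²) = √3756 ≈ 61.2862
area = ½ · 61.2862 ≈ 30.643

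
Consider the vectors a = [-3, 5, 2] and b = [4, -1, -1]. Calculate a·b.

-19

a · b = (-3)·4 + 5·(-1) + 2·(-1) = -12 - 5 - 2 = -19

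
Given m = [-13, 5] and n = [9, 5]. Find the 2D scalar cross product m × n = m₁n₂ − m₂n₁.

(-13)·5 - 5·9 = -65 - 45 = -110

-110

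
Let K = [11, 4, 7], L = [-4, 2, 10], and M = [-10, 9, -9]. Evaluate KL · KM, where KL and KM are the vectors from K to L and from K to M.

KL = L − K = (-15, -2, 3)
KM = M − K = (-21, 5, -16)
KL · KM = (-15)·(-21) + (-2)·5 + 3·(-16) = 315 - 10 - 48 = 257

257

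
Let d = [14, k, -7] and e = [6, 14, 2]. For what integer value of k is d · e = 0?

d · e = 14·6 + k·14 + (-7)·2 = 70 + 14k
Set equal to 0: 14k = -70, so k = -5.

-5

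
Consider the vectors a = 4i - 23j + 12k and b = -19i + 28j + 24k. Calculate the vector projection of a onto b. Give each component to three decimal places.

a · b = 4·(-19) + (-23)·28 + 12·24 = -76 - 644 + 288 = -432
|b|² = 361 + 784 + 576 = 1721
proj_b a = (-432/1721) · (-19, 28, 24) ≈ (4.769, -7.028, -6.024)

(4.769, -7.028, -6.024)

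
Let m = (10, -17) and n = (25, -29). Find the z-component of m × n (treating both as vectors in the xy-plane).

135

10·(-29) - (-17)·25 = -290 - (-425) = 135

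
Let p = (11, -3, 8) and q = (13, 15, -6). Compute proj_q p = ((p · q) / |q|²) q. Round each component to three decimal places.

(1.512, 1.744, -0.698)

p · q = 11·13 + (-3)·15 + 8·(-6) = 143 - 45 - 48 = 50
|q|² = 169 + 225 + 36 = 430
proj_q p = (50/430) · (13, 15, -6) ≈ (1.512, 1.744, -0.698)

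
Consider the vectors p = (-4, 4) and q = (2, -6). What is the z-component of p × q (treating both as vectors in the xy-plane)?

(-4)·(-6) - 4·2 = 24 - 8 = 16

16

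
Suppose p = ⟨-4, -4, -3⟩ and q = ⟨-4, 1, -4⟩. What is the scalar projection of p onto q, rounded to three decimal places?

4.178

p · q = (-4)·(-4) + (-4)·1 + (-3)·(-4) = 16 - 4 + 12 = 24
|q| = √(16 + 1 + 16) = √33 ≈ 5.7446
comp_q p = 24 / √33 ≈ 4.178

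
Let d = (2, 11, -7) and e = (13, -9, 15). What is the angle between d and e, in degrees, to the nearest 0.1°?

128.3

d · e = 2·13 + 11·(-9) + (-7)·15 = 26 - 99 - 105 = -178
|d|² = 4 + 121 + 49 = 174,  |d| = √174 ≈ 13.190906
|e|² = 169 + 81 + 225 = 475,  |e| = √475 ≈ 21.794495
cos θ = -178 / (13.190906 · 21.794495) ≈ -0.61915
θ = arccos(-0.61915) ≈ 128.3°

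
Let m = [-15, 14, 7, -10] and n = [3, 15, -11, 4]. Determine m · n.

m · n = (-15)·3 + 14·15 + 7·(-11) + (-10)·4 = -45 + 210 - 77 - 40 = 48

48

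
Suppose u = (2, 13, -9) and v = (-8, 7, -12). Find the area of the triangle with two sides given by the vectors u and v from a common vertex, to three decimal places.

i: 13·(-12) - (-9)·7 = -156 - (-63) = -93
j: (-9)·(-8) - 2·(-12) = 72 - (-24) = 96
k: 2·7 - 13·(-8) = 14 - (-104) = 118
u × v = (-93, 96, 118)
|u × v| = √((-93)² + 96² + 118²) = √31789 ≈ 178.2947
area = ½ · 178.2947 ≈ 89.147

89.147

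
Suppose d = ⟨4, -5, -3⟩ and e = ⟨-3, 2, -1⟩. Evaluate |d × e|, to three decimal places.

i: (-5)·(-1) - (-3)·2 = 5 - (-6) = 11
j: (-3)·(-3) - 4·(-1) = 9 - (-4) = 13
k: 4·2 - (-5)·(-3) = 8 - 15 = -7
d × e = (11, 13, -7)
|d × e| = √(11² + 13² + (-7)²) = √339 ≈ 18.4120

18.412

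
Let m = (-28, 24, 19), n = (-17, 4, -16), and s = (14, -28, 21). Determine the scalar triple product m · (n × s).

21364

n × s:
i: 4·21 - (-16)·(-28) = 84 - 448 = -364
j: (-16)·14 - (-17)·21 = -224 - (-357) = 133
k: (-17)·(-28) - 4·14 = 476 - 56 = 420
n × s = (-364, 133, 420)
m · (n × s) = (-28)·(-364) + 24·133 + 19·420 = 10192 + 3192 + 7980 = 21364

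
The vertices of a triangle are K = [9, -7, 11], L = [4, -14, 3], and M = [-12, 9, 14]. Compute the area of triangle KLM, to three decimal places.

155.296

KL = (-5, -7, -8),  KM = (-21, 16, 3)
i: (-7)·3 - (-8)·16 = -21 - (-128) = 107
j: (-8)·(-21) - (-5)·3 = 168 - (-15) = 183
k: (-5)·16 - (-7)·(-21) = -80 - 147 = -227
KL × KM = (107, 183, -227)
|KL × KM| = √96467 ≈ 310.5914
area = ½ · 310.5914 ≈ 155.296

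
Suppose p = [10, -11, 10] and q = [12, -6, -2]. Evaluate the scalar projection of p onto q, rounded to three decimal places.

12.238

p · q = 10·12 + (-11)·(-6) + 10·(-2) = 120 + 66 - 20 = 166
|q| = √(144 + 36 + 4) = √184 ≈ 13.5647
comp_q p = 166 / √184 ≈ 12.238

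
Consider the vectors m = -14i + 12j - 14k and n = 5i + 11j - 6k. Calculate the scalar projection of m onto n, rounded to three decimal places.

10.822

m · n = (-14)·5 + 12·11 + (-14)·(-6) = -70 + 132 + 84 = 146
|n| = √(25 + 121 + 36) = √182 ≈ 13.4907
comp_n m = 146 / √182 ≈ 10.822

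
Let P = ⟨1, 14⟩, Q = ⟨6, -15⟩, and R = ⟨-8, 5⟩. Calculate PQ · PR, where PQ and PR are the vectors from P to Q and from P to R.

PQ = Q − P = (5, -29)
PR = R − P = (-9, -9)
PQ · PR = 5·(-9) + (-29)·(-9) = -45 + 261 = 216

216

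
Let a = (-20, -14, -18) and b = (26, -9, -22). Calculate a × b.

i: (-14)·(-22) - (-18)·(-9) = 308 - 162 = 146
j: (-18)·26 - (-20)·(-22) = -468 - 440 = -908
k: (-20)·(-9) - (-14)·26 = 180 - (-364) = 544
a × b = (146, -908, 544)

(146, -908, 544)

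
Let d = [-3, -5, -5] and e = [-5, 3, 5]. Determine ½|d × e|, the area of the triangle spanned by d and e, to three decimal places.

i: (-5)·5 - (-5)·3 = -25 - (-15) = -10
j: (-5)·(-5) - (-3)·5 = 25 - (-15) = 40
k: (-3)·3 - (-5)·(-5) = -9 - 25 = -34
d × e = (-10, 40, -34)
|d × e| = √((-10)² + 40² + (-34)²) = √2856 ≈ 53.4416
area = ½ · 53.4416 ≈ 26.721

26.721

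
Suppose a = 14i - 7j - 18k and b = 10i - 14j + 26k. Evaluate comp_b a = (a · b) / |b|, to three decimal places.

-7.377

a · b = 14·10 + (-7)·(-14) + (-18)·26 = 140 + 98 - 468 = -230
|b| = √(100 + 196 + 676) = √972 ≈ 31.1769
comp_b a = -230 / √972 ≈ -7.377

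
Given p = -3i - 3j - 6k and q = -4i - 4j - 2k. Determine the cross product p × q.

i: (-3)·(-2) - (-6)·(-4) = 6 - 24 = -18
j: (-6)·(-4) - (-3)·(-2) = 24 - 6 = 18
k: (-3)·(-4) - (-3)·(-4) = 12 - 12 = 0
p × q = (-18, 18, 0)

(-18, 18, 0)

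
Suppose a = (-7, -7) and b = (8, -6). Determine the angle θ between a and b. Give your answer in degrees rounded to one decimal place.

a · b = (-7)·8 + (-7)·(-6) = -56 + 42 = -14
|a|² = 49 + 49 = 98,  |a| = √98 ≈ 9.899495
|b|² = 64 + 36 = 100,  |b| = √100 ≈ 10.000000
cos θ = -14 / (9.899495 · 10.000000) ≈ -0.14142
θ = arccos(-0.14142) ≈ 98.1°

98.1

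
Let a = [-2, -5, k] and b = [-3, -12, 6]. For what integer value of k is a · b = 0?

a · b = (-2)·(-3) + (-5)·(-12) + k·6 = 66 + 6k
Set equal to 0: 6k = -66, so k = -11.

-11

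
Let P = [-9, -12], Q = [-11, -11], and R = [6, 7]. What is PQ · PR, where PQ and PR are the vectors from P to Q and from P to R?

-11

PQ = Q − P = (-2, 1)
PR = R − P = (15, 19)
PQ · PR = (-2)·15 + 1·19 = -30 + 19 = -11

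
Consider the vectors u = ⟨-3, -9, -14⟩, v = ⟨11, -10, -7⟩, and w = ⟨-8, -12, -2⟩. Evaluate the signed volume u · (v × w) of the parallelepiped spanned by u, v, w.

v × w:
i: (-10)·(-2) - (-7)·(-12) = 20 - 84 = -64
j: (-7)·(-8) - 11·(-2) = 56 - (-22) = 78
k: 11·(-12) - (-10)·(-8) = -132 - 80 = -212
v × w = (-64, 78, -212)
u · (v × w) = (-3)·(-64) + (-9)·78 + (-14)·(-212) = 192 - 702 + 2968 = 2458

2458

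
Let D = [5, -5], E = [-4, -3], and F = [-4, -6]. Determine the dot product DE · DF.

DE = E − D = (-9, 2)
DF = F − D = (-9, -1)
DE · DF = (-9)·(-9) + 2·(-1) = 81 - 2 = 79

79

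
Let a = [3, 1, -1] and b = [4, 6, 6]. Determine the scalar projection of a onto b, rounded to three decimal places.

1.279

a · b = 3·4 + 1·6 + (-1)·6 = 12 + 6 - 6 = 12
|b| = √(16 + 36 + 36) = √88 ≈ 9.3808
comp_b a = 12 / √88 ≈ 1.279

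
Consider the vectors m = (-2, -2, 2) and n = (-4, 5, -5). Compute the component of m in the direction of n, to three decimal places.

-1.477

m · n = (-2)·(-4) + (-2)·5 + 2·(-5) = 8 - 10 - 10 = -12
|n| = √(16 + 25 + 25) = √66 ≈ 8.1240
comp_n m = -12 / √66 ≈ -1.477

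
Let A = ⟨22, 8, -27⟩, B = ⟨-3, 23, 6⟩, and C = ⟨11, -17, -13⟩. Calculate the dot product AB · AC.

362

AB = B − A = (-25, 15, 33)
AC = C − A = (-11, -25, 14)
AB · AC = (-25)·(-11) + 15·(-25) + 33·14 = 275 - 375 + 462 = 362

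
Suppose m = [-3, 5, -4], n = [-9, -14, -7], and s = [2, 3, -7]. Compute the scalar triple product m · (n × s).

n × s:
i: (-14)·(-7) - (-7)·3 = 98 - (-21) = 119
j: (-7)·2 - (-9)·(-7) = -14 - 63 = -77
k: (-9)·3 - (-14)·2 = -27 - (-28) = 1
n × s = (119, -77, 1)
m · (n × s) = (-3)·119 + 5·(-77) + (-4)·1 = -357 - 385 - 4 = -746

-746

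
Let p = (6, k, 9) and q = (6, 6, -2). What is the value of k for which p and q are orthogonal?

p · q = 6·6 + k·6 + 9·(-2) = 18 + 6k
Set equal to 0: 6k = -18, so k = -3.

-3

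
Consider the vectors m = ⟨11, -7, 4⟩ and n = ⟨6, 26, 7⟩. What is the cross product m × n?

i: (-7)·7 - 4·26 = -49 - 104 = -153
j: 4·6 - 11·7 = 24 - 77 = -53
k: 11·26 - (-7)·6 = 286 - (-42) = 328
m × n = (-153, -53, 328)

(-153, -53, 328)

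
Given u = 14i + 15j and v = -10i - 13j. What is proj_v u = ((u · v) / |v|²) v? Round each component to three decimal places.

u · v = 14·(-10) + 15·(-13) = -140 - 195 = -335
|v|² = 100 + 169 = 269
proj_v u = (-335/269) · (-10, -13) ≈ (12.454, 16.190)

(12.454, 16.190)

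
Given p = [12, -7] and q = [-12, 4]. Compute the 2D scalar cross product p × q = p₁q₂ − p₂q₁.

-36

12·4 - (-7)·(-12) = 48 - 84 = -36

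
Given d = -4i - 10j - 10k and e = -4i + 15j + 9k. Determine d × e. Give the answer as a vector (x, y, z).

(60, 76, -100)

i: (-10)·9 - (-10)·15 = -90 - (-150) = 60
j: (-10)·(-4) - (-4)·9 = 40 - (-36) = 76
k: (-4)·15 - (-10)·(-4) = -60 - 40 = -100
d × e = (60, 76, -100)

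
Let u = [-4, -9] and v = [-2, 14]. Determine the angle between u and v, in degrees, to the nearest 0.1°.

u · v = (-4)·(-2) + (-9)·14 = 8 - 126 = -118
|u|² = 16 + 81 = 97,  |u| = √97 ≈ 9.848858
|v|² = 4 + 196 = 200,  |v| = √200 ≈ 14.142136
cos θ = -118 / (9.848858 · 14.142136) ≈ -0.84719
θ = arccos(-0.84719) ≈ 147.9°

147.9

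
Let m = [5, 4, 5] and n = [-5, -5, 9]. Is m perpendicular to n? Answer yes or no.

yes

m · n = 5·(-5) + 4·(-5) + 5·9 = -25 - 20 + 45 = 0
Zero, so the vectors are orthogonal.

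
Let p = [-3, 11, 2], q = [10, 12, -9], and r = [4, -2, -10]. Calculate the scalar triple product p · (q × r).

q × r:
i: 12·(-10) - (-9)·(-2) = -120 - 18 = -138
j: (-9)·4 - 10·(-10) = -36 - (-100) = 64
k: 10·(-2) - 12·4 = -20 - 48 = -68
q × r = (-138, 64, -68)
p · (q × r) = (-3)·(-138) + 11·64 + 2·(-68) = 414 + 704 - 136 = 982

982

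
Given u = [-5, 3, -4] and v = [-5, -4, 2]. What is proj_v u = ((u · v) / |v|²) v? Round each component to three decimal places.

(-0.556, -0.444, 0.222)

u · v = (-5)·(-5) + 3·(-4) + (-4)·2 = 25 - 12 - 8 = 5
|v|² = 25 + 16 + 4 = 45
proj_v u = (5/45) · (-5, -4, 2) ≈ (-0.556, -0.444, 0.222)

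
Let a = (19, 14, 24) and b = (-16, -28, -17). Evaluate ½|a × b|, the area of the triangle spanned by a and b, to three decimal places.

267.834

i: 14·(-17) - 24·(-28) = -238 - (-672) = 434
j: 24·(-16) - 19·(-17) = -384 - (-323) = -61
k: 19·(-28) - 14·(-16) = -532 - (-224) = -308
a × b = (434, -61, -308)
|a × b| = √(434² + (-61)² + (-308)²) = √286941 ≈ 535.6687
area = ½ · 535.6687 ≈ 267.834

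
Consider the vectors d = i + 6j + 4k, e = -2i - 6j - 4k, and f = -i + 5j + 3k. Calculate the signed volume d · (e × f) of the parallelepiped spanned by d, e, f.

-2

e × f:
i: (-6)·3 - (-4)·5 = -18 - (-20) = 2
j: (-4)·(-1) - (-2)·3 = 4 - (-6) = 10
k: (-2)·5 - (-6)·(-1) = -10 - 6 = -16
e × f = (2, 10, -16)
d · (e × f) = 1·2 + 6·10 + 4·(-16) = 2 + 60 - 64 = -2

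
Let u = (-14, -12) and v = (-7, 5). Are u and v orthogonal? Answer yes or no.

no

u · v = (-14)·(-7) + (-12)·5 = 98 - 60 = 38
Nonzero, so the vectors are not orthogonal.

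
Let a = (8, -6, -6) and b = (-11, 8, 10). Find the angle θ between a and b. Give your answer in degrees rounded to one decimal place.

174.6

a · b = 8·(-11) + (-6)·8 + (-6)·10 = -88 - 48 - 60 = -196
|a|² = 64 + 36 + 36 = 136,  |a| = √136 ≈ 11.661904
|b|² = 121 + 64 + 100 = 285,  |b| = √285 ≈ 16.881943
cos θ = -196 / (11.661904 · 16.881943) ≈ -0.99555
θ = arccos(-0.99555) ≈ 174.6°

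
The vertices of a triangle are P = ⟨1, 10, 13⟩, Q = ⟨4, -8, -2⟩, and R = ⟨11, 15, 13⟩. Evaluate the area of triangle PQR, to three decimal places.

128.598

PQ = (3, -18, -15),  PR = (10, 5, 0)
i: (-18)·0 - (-15)·5 = 0 - (-75) = 75
j: (-15)·10 - 3·0 = -150 - 0 = -150
k: 3·5 - (-18)·10 = 15 - (-180) = 195
PQ × PR = (75, -150, 195)
|PQ × PR| = √66150 ≈ 257.1964
area = ½ · 257.1964 ≈ 128.598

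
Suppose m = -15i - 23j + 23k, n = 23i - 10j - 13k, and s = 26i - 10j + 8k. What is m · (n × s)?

15846

n × s:
i: (-10)·8 - (-13)·(-10) = -80 - 130 = -210
j: (-13)·26 - 23·8 = -338 - 184 = -522
k: 23·(-10) - (-10)·26 = -230 - (-260) = 30
n × s = (-210, -522, 30)
m · (n × s) = (-15)·(-210) + (-23)·(-522) + 23·30 = 3150 + 12006 + 690 = 15846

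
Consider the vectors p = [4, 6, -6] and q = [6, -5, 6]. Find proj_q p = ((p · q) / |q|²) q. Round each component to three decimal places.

(-2.598, 2.165, -2.598)

p · q = 4·6 + 6·(-5) + (-6)·6 = 24 - 30 - 36 = -42
|q|² = 36 + 25 + 36 = 97
proj_q p = (-42/97) · (6, -5, 6) ≈ (-2.598, 2.165, -2.598)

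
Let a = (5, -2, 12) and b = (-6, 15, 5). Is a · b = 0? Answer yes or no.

a · b = 5·(-6) + (-2)·15 + 12·5 = -30 - 30 + 60 = 0
Zero, so the vectors are orthogonal.

yes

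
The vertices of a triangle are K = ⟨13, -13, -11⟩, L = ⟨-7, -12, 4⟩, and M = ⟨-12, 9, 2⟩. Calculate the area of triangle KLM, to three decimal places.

267.366

KL = (-20, 1, 15),  KM = (-25, 22, 13)
i: 1·13 - 15·22 = 13 - 330 = -317
j: 15·(-25) - (-20)·13 = -375 - (-260) = -115
k: (-20)·22 - 1·(-25) = -440 - (-25) = -415
KL × KM = (-317, -115, -415)
|KL × KM| = √285939 ≈ 534.7326
area = ½ · 534.7326 ≈ 267.366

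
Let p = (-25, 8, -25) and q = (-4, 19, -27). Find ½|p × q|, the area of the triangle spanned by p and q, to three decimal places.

385.342

i: 8·(-27) - (-25)·19 = -216 - (-475) = 259
j: (-25)·(-4) - (-25)·(-27) = 100 - 675 = -575
k: (-25)·19 - 8·(-4) = -475 - (-32) = -443
p × q = (259, -575, -443)
|p × q| = √(259² + (-575)² + (-443)²) = √593955 ≈ 770.6848
area = ½ · 770.6848 ≈ 385.342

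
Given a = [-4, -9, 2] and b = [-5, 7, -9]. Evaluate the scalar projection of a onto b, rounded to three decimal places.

-4.900

a · b = (-4)·(-5) + (-9)·7 + 2·(-9) = 20 - 63 - 18 = -61
|b| = √(25 + 49 + 81) = √155 ≈ 12.4499
comp_b a = -61 / √155 ≈ -4.900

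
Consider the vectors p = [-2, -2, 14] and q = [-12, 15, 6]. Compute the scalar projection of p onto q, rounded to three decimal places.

p · q = (-2)·(-12) + (-2)·15 + 14·6 = 24 - 30 + 84 = 78
|q| = √(144 + 225 + 36) = √405 ≈ 20.1246
comp_q p = 78 / √405 ≈ 3.876

3.876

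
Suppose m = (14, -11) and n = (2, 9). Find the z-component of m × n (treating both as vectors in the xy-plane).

14·9 - (-11)·2 = 126 - (-22) = 148

148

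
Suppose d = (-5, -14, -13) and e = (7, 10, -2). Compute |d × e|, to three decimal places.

i: (-14)·(-2) - (-13)·10 = 28 - (-130) = 158
j: (-13)·7 - (-5)·(-2) = -91 - 10 = -101
k: (-5)·10 - (-14)·7 = -50 - (-98) = 48
d × e = (158, -101, 48)
|d × e| = √(158² + (-101)² + 48²) = √37469 ≈ 193.5691

193.569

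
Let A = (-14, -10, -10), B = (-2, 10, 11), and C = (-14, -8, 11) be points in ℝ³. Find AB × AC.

AB = (12, 20, 21)
AC = (0, 2, 21)
i: 20·21 - 21·2 = 420 - 42 = 378
j: 21·0 - 12·21 = 0 - 252 = -252
k: 12·2 - 20·0 = 24 - 0 = 24
AB × AC = (378, -252, 24)

(378, -252, 24)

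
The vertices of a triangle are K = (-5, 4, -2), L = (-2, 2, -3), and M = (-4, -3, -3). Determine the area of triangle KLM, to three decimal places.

9.874

KL = (3, -2, -1),  KM = (1, -7, -1)
i: (-2)·(-1) - (-1)·(-7) = 2 - 7 = -5
j: (-1)·1 - 3·(-1) = -1 - (-3) = 2
k: 3·(-7) - (-2)·1 = -21 - (-2) = -19
KL × KM = (-5, 2, -19)
|KL × KM| = √390 ≈ 19.7484
area = ½ · 19.7484 ≈ 9.874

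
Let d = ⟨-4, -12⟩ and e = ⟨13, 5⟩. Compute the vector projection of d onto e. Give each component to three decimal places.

d · e = (-4)·13 + (-12)·5 = -52 - 60 = -112
|e|² = 169 + 25 = 194
proj_e d = (-112/194) · (13, 5) ≈ (-7.505, -2.887)

(-7.505, -2.887)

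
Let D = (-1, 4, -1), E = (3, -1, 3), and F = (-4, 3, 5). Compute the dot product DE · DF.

DE = E − D = (4, -5, 4)
DF = F − D = (-3, -1, 6)
DE · DF = 4·(-3) + (-5)·(-1) + 4·6 = -12 + 5 + 24 = 17

17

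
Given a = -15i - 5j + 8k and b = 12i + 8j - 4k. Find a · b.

-252

a · b = (-15)·12 + (-5)·8 + 8·(-4) = -180 - 40 - 32 = -252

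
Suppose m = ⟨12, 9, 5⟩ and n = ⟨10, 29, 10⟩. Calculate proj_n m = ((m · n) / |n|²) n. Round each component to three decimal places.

(4.140, 12.007, 4.140)

m · n = 12·10 + 9·29 + 5·10 = 120 + 261 + 50 = 431
|n|² = 100 + 841 + 100 = 1041
proj_n m = (431/1041) · (10, 29, 10) ≈ (4.140, 12.007, 4.140)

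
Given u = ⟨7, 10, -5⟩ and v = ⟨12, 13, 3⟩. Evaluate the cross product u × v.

(95, -81, -29)

i: 10·3 - (-5)·13 = 30 - (-65) = 95
j: (-5)·12 - 7·3 = -60 - 21 = -81
k: 7·13 - 10·12 = 91 - 120 = -29
u × v = (95, -81, -29)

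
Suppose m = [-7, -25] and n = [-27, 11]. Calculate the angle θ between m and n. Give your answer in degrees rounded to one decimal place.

m · n = (-7)·(-27) + (-25)·11 = 189 - 275 = -86
|m|² = 49 + 625 = 674,  |m| = √674 ≈ 25.961510
|n|² = 729 + 121 = 850,  |n| = √850 ≈ 29.154759
cos θ = -86 / (25.961510 · 29.154759) ≈ -0.11362
θ = arccos(-0.11362) ≈ 96.5°

96.5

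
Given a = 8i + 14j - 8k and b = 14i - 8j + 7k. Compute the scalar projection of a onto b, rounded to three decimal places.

a · b = 8·14 + 14·(-8) + (-8)·7 = 112 - 112 - 56 = -56
|b| = √(196 + 64 + 49) = √309 ≈ 17.5784
comp_b a = -56 / √309 ≈ -3.186

-3.186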